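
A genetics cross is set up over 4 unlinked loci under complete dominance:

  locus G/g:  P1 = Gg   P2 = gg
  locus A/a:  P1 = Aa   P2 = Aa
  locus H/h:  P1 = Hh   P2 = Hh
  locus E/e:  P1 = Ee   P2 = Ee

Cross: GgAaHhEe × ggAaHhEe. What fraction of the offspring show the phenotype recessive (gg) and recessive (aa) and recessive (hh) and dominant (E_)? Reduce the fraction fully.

GgAaHhEe gametes: GAHE×1, GAHe×1, GAhE×1, GAhe×1, GaHE×1, GaHe×1, GahE×1, Gahe×1, gAHE×1, gAHe×1, gAhE×1, gAhe×1, gaHE×1, gaHe×1, gahE×1, gahe×1
ggAaHhEe gametes: gAHE×2, gAHe×2, gAhE×2, gAhe×2, gaHE×2, gaHe×2, gahE×2, gahe×2
GgAaHhEe×ggAaHhEe grid (16·16=256): GgAAHHEE=2 GgAAHHEe=4 GgAAHHee=2 GgAAHhEE=4 GgAAHhEe=8 GgAAHhee=4 GgAAhhEE=2 GgAAhhEe=4 GgAAhhee=2 GgAaHHEE=4 GgAaHHEe=8 GgAaHHee=4 GgAaHhEE=8 GgAaHhEe=16 GgAaHhee=8 GgAahhEE=4 GgAahhEe=8 GgAahhee=4 GgaaHHEE=2 GgaaHHEe=4 GgaaHHee=2 GgaaHhEE=4 GgaaHhEe=8 GgaaHhee=4 GgaahhEE=2 GgaahhEe=4 Ggaahhee=2 ggAAHHEE=2 ggAAHHEe=4 ggAAHHee=2 ggAAHhEE=4 ggAAHhEe=8 ggAAHhee=4 ggAAhhEE=2 ggAAhhEe=4 ggAAhhee=2 ggAaHHEE=4 ggAaHHEe=8 ggAaHHee=4 ggAaHhEE=8 ggAaHhEe=16 ggAaHhee=8 ggAahhEE=4 ggAahhEe=8 ggAahhee=4 ggaaHHEE=2 ggaaHHEe=4 ggaaHHee=2 ggaaHhEE=4 ggaaHhEe=8 ggaaHhee=4 ggaahhEE=2 ggaahhEe=4 ggaahhee=2
gg aa hh E_ hits 6/256; gcd=2; 6÷2/256÷2 = 3/128

P(gg aa hh E_) = 3/128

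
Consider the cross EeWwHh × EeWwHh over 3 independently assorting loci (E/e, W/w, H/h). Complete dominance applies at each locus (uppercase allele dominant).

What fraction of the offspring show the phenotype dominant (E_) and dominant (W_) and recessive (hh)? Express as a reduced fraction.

EeWwHh gametes: EWH×1, EWh×1, EwH×1, Ewh×1, eWH×1, eWh×1, ewH×1, ewh×1
EeWwHh gametes: EWH×1, EWh×1, EwH×1, Ewh×1, eWH×1, eWh×1, ewH×1, ewh×1
EeWwHh×EeWwHh grid (8·8=64): EEWWHH=1 EEWWHh=2 EEWWhh=1 EEWwHH=2 EEWwHh=4 EEWwhh=2 EEwwHH=1 EEwwHh=2 EEwwhh=1 EeWWHH=2 EeWWHh=4 EeWWhh=2 EeWwHH=4 EeWwHh=8 EeWwhh=4 EewwHH=2 EewwHh=4 Eewwhh=2 eeWWHH=1 eeWWHh=2 eeWWhh=1 eeWwHH=2 eeWwHh=4 eeWwhh=2 eewwHH=1 eewwHh=2 eewwhh=1
E_ W_ hh hits 9/64; gcd=1; 9÷1/64÷1 = 9/64

P(E_ W_ hh) = 9/64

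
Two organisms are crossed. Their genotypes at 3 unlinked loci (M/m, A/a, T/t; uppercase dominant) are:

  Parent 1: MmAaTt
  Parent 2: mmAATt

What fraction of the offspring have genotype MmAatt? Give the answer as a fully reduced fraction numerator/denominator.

P(MmAatt) = 1/16

MmAaTt gametes: MAT×1, MAt×1, MaT×1, Mat×1, mAT×1, mAt×1, maT×1, mat×1
mmAATt gametes: mAT×4, mAt×4
MmAaTt×mmAATt grid (8·8=64): MmAATT=4 MmAATt=8 MmAAtt=4 MmAaTT=4 MmAaTt=8 MmAatt=4 mmAATT=4 mmAATt=8 mmAAtt=4 mmAaTT=4 mmAaTt=8 mmAatt=4
MmAatt hits 4/64; gcd=4; 4÷4/64÷4 = 1/16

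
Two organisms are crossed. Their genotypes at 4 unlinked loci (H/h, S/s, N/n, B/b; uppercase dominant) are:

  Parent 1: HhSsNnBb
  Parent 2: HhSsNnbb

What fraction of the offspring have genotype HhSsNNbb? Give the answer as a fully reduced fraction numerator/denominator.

HhSsNnBb gametes: HSNB×1, HSNb×1, HSnB×1, HSnb×1, HsNB×1, HsNb×1, HsnB×1, Hsnb×1, hSNB×1, hSNb×1, hSnB×1, hSnb×1, hsNB×1, hsNb×1, hsnB×1, hsnb×1
HhSsNnbb gametes: HSNb×2, HSnb×2, HsNb×2, Hsnb×2, hSNb×2, hSnb×2, hsNb×2, hsnb×2
HhSsNnBb×HhSsNnbb grid (16·16=256): HHSSNNBb=2 HHSSNNbb=2 HHSSNnBb=4 HHSSNnbb=4 HHSSnnBb=2 HHSSnnbb=2 HHSsNNBb=4 HHSsNNbb=4 HHSsNnBb=8 HHSsNnbb=8 HHSsnnBb=4 HHSsnnbb=4 HHssNNBb=2 HHssNNbb=2 HHssNnBb=4 HHssNnbb=4 HHssnnBb=2 HHssnnbb=2 HhSSNNBb=4 HhSSNNbb=4 HhSSNnBb=8 HhSSNnbb=8 HhSSnnBb=4 HhSSnnbb=4 HhSsNNBb=8 HhSsNNbb=8 HhSsNnBb=16 HhSsNnbb=16 HhSsnnBb=8 HhSsnnbb=8 HhssNNBb=4 HhssNNbb=4 HhssNnBb=8 HhssNnbb=8 HhssnnBb=4 Hhssnnbb=4 hhSSNNBb=2 hhSSNNbb=2 hhSSNnBb=4 hhSSNnbb=4 hhSSnnBb=2 hhSSnnbb=2 hhSsNNBb=4 hhSsNNbb=4 hhSsNnBb=8 hhSsNnbb=8 hhSsnnBb=4 hhSsnnbb=4 hhssNNBb=2 hhssNNbb=2 hhssNnBb=4 hhssNnbb=4 hhssnnBb=2 hhssnnbb=2
HhSsNNbb hits 8/256; gcd=8; 8÷8/256÷8 = 1/32

P(HhSsNNbb) = 1/32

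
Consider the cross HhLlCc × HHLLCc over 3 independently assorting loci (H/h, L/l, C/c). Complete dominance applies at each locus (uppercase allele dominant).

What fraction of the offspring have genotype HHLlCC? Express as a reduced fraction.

HhLlCc gametes: HLC×1, HLc×1, HlC×1, Hlc×1, hLC×1, hLc×1, hlC×1, hlc×1
HHLLCc gametes: HLC×4, HLc×4
HhLlCc×HHLLCc grid (8·8=64): HHLLCC=4 HHLLCc=8 HHLLcc=4 HHLlCC=4 HHLlCc=8 HHLlcc=4 HhLLCC=4 HhLLCc=8 HhLLcc=4 HhLlCC=4 HhLlCc=8 HhLlcc=4
HHLlCC hits 4/64; gcd=4; 4÷4/64÷4 = 1/16

P(HHLlCC) = 1/16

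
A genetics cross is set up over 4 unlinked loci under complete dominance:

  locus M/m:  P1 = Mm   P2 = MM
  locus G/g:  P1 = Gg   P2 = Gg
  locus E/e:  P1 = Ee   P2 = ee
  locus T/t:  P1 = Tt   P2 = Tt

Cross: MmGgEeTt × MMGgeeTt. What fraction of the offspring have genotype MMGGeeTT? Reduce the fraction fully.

P(MMGGeeTT) = 1/64

MmGgEeTt gametes: MGET×1, MGEt×1, MGeT×1, MGet×1, MgET×1, MgEt×1, MgeT×1, Mget×1, mGET×1, mGEt×1, mGeT×1, mGet×1, mgET×1, mgEt×1, mgeT×1, mget×1
MMGgeeTt gametes: MGeT×4, MGet×4, MgeT×4, Mget×4
MmGgEeTt×MMGgeeTt grid (16·16=256): MMGGEeTT=4 MMGGEeTt=8 MMGGEett=4 MMGGeeTT=4 MMGGeeTt=8 MMGGeett=4 MMGgEeTT=8 MMGgEeTt=16 MMGgEett=8 MMGgeeTT=8 MMGgeeTt=16 MMGgeett=8 MMggEeTT=4 MMggEeTt=8 MMggEett=4 MMggeeTT=4 MMggeeTt=8 MMggeett=4 MmGGEeTT=4 MmGGEeTt=8 MmGGEett=4 MmGGeeTT=4 MmGGeeTt=8 MmGGeett=4 MmGgEeTT=8 MmGgEeTt=16 MmGgEett=8 MmGgeeTT=8 MmGgeeTt=16 MmGgeett=8 MmggEeTT=4 MmggEeTt=8 MmggEett=4 MmggeeTT=4 MmggeeTt=8 Mmggeett=4
MMGGeeTT hits 4/256; gcd=4; 4÷4/256÷4 = 1/64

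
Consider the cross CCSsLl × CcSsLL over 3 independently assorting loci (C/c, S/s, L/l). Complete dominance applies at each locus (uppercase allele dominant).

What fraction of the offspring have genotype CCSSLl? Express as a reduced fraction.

P(CCSSLl) = 1/16

CCSsLl gametes: CSL×2, CSl×2, CsL×2, Csl×2
CcSsLL gametes: CSL×2, CsL×2, cSL×2, csL×2
CCSsLl×CcSsLL grid (8·8=64): CCSSLL=4 CCSSLl=4 CCSsLL=8 CCSsLl=8 CCssLL=4 CCssLl=4 CcSSLL=4 CcSSLl=4 CcSsLL=8 CcSsLl=8 CcssLL=4 CcssLl=4
CCSSLl hits 4/64; gcd=4; 4÷4/64÷4 = 1/16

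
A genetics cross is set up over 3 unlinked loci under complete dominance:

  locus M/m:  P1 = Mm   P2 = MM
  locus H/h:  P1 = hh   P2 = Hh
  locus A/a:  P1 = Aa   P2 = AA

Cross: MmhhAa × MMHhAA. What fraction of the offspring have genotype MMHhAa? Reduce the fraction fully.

MmhhAa gametes: MhA×2, Mha×2, mhA×2, mha×2
MMHhAA gametes: MHA×4, MhA×4
MmhhAa×MMHhAA grid (8·8=64): MMHhAA=8 MMHhAa=8 MMhhAA=8 MMhhAa=8 MmHhAA=8 MmHhAa=8 MmhhAA=8 MmhhAa=8
MMHhAa hits 8/64; gcd=8; 8÷8/64÷8 = 1/8

P(MMHhAa) = 1/8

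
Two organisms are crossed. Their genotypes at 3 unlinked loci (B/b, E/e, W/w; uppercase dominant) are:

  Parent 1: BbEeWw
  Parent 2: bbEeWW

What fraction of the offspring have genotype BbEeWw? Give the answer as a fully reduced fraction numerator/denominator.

BbEeWw gametes: BEW×1, BEw×1, BeW×1, Bew×1, bEW×1, bEw×1, beW×1, bew×1
bbEeWW gametes: bEW×4, beW×4
BbEeWw×bbEeWW grid (8·8=64): BbEEWW=4 BbEEWw=4 BbEeWW=8 BbEeWw=8 BbeeWW=4 BbeeWw=4 bbEEWW=4 bbEEWw=4 bbEeWW=8 bbEeWw=8 bbeeWW=4 bbeeWw=4
BbEeWw hits 8/64; gcd=8; 8÷8/64÷8 = 1/8

P(BbEeWw) = 1/8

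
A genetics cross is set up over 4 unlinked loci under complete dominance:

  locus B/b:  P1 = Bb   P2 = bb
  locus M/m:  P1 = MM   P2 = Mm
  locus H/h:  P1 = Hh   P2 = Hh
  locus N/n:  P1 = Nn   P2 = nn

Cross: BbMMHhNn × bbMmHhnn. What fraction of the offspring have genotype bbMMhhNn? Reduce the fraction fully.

P(bbMMhhNn) = 1/32

BbMMHhNn gametes: BMHN×2, BMHn×2, BMhN×2, BMhn×2, bMHN×2, bMHn×2, bMhN×2, bMhn×2
bbMmHhnn gametes: bMHn×4, bMhn×4, bmHn×4, bmhn×4
BbMMHhNn×bbMmHhnn grid (16·16=256): BbMMHHNn=8 BbMMHHnn=8 BbMMHhNn=16 BbMMHhnn=16 BbMMhhNn=8 BbMMhhnn=8 BbMmHHNn=8 BbMmHHnn=8 BbMmHhNn=16 BbMmHhnn=16 BbMmhhNn=8 BbMmhhnn=8 bbMMHHNn=8 bbMMHHnn=8 bbMMHhNn=16 bbMMHhnn=16 bbMMhhNn=8 bbMMhhnn=8 bbMmHHNn=8 bbMmHHnn=8 bbMmHhNn=16 bbMmHhnn=16 bbMmhhNn=8 bbMmhhnn=8
bbMMhhNn hits 8/256; gcd=8; 8÷8/256÷8 = 1/32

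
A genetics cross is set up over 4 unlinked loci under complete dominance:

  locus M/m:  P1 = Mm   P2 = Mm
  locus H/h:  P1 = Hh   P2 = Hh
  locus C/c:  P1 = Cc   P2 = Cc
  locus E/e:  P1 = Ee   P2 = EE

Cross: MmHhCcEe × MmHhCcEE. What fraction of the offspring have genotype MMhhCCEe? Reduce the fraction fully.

P(MMhhCCEe) = 1/128

MmHhCcEe gametes: MHCE×1, MHCe×1, MHcE×1, MHce×1, MhCE×1, MhCe×1, MhcE×1, Mhce×1, mHCE×1, mHCe×1, mHcE×1, mHce×1, mhCE×1, mhCe×1, mhcE×1, mhce×1
MmHhCcEE gametes: MHCE×2, MHcE×2, MhCE×2, MhcE×2, mHCE×2, mHcE×2, mhCE×2, mhcE×2
MmHhCcEe×MmHhCcEE grid (16·16=256): MMHHCCEE=2 MMHHCCEe=2 MMHHCcEE=4 MMHHCcEe=4 MMHHccEE=2 MMHHccEe=2 MMHhCCEE=4 MMHhCCEe=4 MMHhCcEE=8 MMHhCcEe=8 MMHhccEE=4 MMHhccEe=4 MMhhCCEE=2 MMhhCCEe=2 MMhhCcEE=4 MMhhCcEe=4 MMhhccEE=2 MMhhccEe=2 MmHHCCEE=4 MmHHCCEe=4 MmHHCcEE=8 MmHHCcEe=8 MmHHccEE=4 MmHHccEe=4 MmHhCCEE=8 MmHhCCEe=8 MmHhCcEE=16 MmHhCcEe=16 MmHhccEE=8 MmHhccEe=8 MmhhCCEE=4 MmhhCCEe=4 MmhhCcEE=8 MmhhCcEe=8 MmhhccEE=4 MmhhccEe=4 mmHHCCEE=2 mmHHCCEe=2 mmHHCcEE=4 mmHHCcEe=4 mmHHccEE=2 mmHHccEe=2 mmHhCCEE=4 mmHhCCEe=4 mmHhCcEE=8 mmHhCcEe=8 mmHhccEE=4 mmHhccEe=4 mmhhCCEE=2 mmhhCCEe=2 mmhhCcEE=4 mmhhCcEe=4 mmhhccEE=2 mmhhccEe=2
MMhhCCEe hits 2/256; gcd=2; 2÷2/256÷2 = 1/128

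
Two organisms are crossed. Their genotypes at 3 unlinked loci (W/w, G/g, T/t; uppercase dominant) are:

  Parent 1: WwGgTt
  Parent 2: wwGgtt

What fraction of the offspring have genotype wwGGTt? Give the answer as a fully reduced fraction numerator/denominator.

WwGgTt gametes: WGT×1, WGt×1, WgT×1, Wgt×1, wGT×1, wGt×1, wgT×1, wgt×1
wwGgtt gametes: wGt×4, wgt×4
WwGgTt×wwGgtt grid (8·8=64): WwGGTt=4 WwGGtt=4 WwGgTt=8 WwGgtt=8 WwggTt=4 Wwggtt=4 wwGGTt=4 wwGGtt=4 wwGgTt=8 wwGgtt=8 wwggTt=4 wwggtt=4
wwGGTt hits 4/64; gcd=4; 4÷4/64÷4 = 1/16

P(wwGGTt) = 1/16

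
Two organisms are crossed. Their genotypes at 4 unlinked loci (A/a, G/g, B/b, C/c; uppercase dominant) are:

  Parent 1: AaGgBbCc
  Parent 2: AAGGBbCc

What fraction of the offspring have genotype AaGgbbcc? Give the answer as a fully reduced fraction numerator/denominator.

AaGgBbCc gametes: AGBC×1, AGBc×1, AGbC×1, AGbc×1, AgBC×1, AgBc×1, AgbC×1, Agbc×1, aGBC×1, aGBc×1, aGbC×1, aGbc×1, agBC×1, agBc×1, agbC×1, agbc×1
AAGGBbCc gametes: AGBC×4, AGBc×4, AGbC×4, AGbc×4
AaGgBbCc×AAGGBbCc grid (16·16=256): AAGGBBCC=4 AAGGBBCc=8 AAGGBBcc=4 AAGGBbCC=8 AAGGBbCc=16 AAGGBbcc=8 AAGGbbCC=4 AAGGbbCc=8 AAGGbbcc=4 AAGgBBCC=4 AAGgBBCc=8 AAGgBBcc=4 AAGgBbCC=8 AAGgBbCc=16 AAGgBbcc=8 AAGgbbCC=4 AAGgbbCc=8 AAGgbbcc=4 AaGGBBCC=4 AaGGBBCc=8 AaGGBBcc=4 AaGGBbCC=8 AaGGBbCc=16 AaGGBbcc=8 AaGGbbCC=4 AaGGbbCc=8 AaGGbbcc=4 AaGgBBCC=4 AaGgBBCc=8 AaGgBBcc=4 AaGgBbCC=8 AaGgBbCc=16 AaGgBbcc=8 AaGgbbCC=4 AaGgbbCc=8 AaGgbbcc=4
AaGgbbcc hits 4/256; gcd=4; 4÷4/256÷4 = 1/64

P(AaGgbbcc) = 1/64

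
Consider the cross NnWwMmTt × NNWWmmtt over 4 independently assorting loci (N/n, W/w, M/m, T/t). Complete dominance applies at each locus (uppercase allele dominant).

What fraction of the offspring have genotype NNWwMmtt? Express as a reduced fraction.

P(NNWwMmtt) = 1/16

NnWwMmTt gametes: NWMT×1, NWMt×1, NWmT×1, NWmt×1, NwMT×1, NwMt×1, NwmT×1, Nwmt×1, nWMT×1, nWMt×1, nWmT×1, nWmt×1, nwMT×1, nwMt×1, nwmT×1, nwmt×1
NNWWmmtt gametes: NWmt×16
NnWwMmTt×NNWWmmtt grid (16·16=256): NNWWMmTt=16 NNWWMmtt=16 NNWWmmTt=16 NNWWmmtt=16 NNWwMmTt=16 NNWwMmtt=16 NNWwmmTt=16 NNWwmmtt=16 NnWWMmTt=16 NnWWMmtt=16 NnWWmmTt=16 NnWWmmtt=16 NnWwMmTt=16 NnWwMmtt=16 NnWwmmTt=16 NnWwmmtt=16
NNWwMmtt hits 16/256; gcd=16; 16÷16/256÷16 = 1/16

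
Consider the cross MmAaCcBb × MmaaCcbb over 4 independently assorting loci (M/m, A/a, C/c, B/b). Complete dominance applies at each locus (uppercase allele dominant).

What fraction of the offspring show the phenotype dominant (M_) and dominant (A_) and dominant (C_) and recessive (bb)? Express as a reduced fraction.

MmAaCcBb gametes: MACB×1, MACb×1, MAcB×1, MAcb×1, MaCB×1, MaCb×1, MacB×1, Macb×1, mACB×1, mACb×1, mAcB×1, mAcb×1, maCB×1, maCb×1, macB×1, macb×1
MmaaCcbb gametes: MaCb×4, Macb×4, maCb×4, macb×4
MmAaCcBb×MmaaCcbb grid (16·16=256): MMAaCCBb=4 MMAaCCbb=4 MMAaCcBb=8 MMAaCcbb=8 MMAaccBb=4 MMAaccbb=4 MMaaCCBb=4 MMaaCCbb=4 MMaaCcBb=8 MMaaCcbb=8 MMaaccBb=4 MMaaccbb=4 MmAaCCBb=8 MmAaCCbb=8 MmAaCcBb=16 MmAaCcbb=16 MmAaccBb=8 MmAaccbb=8 MmaaCCBb=8 MmaaCCbb=8 MmaaCcBb=16 MmaaCcbb=16 MmaaccBb=8 Mmaaccbb=8 mmAaCCBb=4 mmAaCCbb=4 mmAaCcBb=8 mmAaCcbb=8 mmAaccBb=4 mmAaccbb=4 mmaaCCBb=4 mmaaCCbb=4 mmaaCcBb=8 mmaaCcbb=8 mmaaccBb=4 mmaaccbb=4
M_ A_ C_ bb hits 36/256; gcd=4; 36÷4/256÷4 = 9/64

P(M_ A_ C_ bb) = 9/64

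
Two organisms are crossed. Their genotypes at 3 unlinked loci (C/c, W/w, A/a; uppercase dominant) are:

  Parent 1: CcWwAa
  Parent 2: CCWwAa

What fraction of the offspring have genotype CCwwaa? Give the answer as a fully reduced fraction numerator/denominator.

CcWwAa gametes: CWA×1, CWa×1, CwA×1, Cwa×1, cWA×1, cWa×1, cwA×1, cwa×1
CCWwAa gametes: CWA×2, CWa×2, CwA×2, Cwa×2
CcWwAa×CCWwAa grid (8·8=64): CCWWAA=2 CCWWAa=4 CCWWaa=2 CCWwAA=4 CCWwAa=8 CCWwaa=4 CCwwAA=2 CCwwAa=4 CCwwaa=2 CcWWAA=2 CcWWAa=4 CcWWaa=2 CcWwAA=4 CcWwAa=8 CcWwaa=4 CcwwAA=2 CcwwAa=4 Ccwwaa=2
CCwwaa hits 2/64; gcd=2; 2÷2/64÷2 = 1/32

P(CCwwaa) = 1/32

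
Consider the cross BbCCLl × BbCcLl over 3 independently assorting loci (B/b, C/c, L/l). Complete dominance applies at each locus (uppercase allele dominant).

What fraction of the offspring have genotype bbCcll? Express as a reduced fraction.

BbCCLl gametes: BCL×2, BCl×2, bCL×2, bCl×2
BbCcLl gametes: BCL×1, BCl×1, BcL×1, Bcl×1, bCL×1, bCl×1, bcL×1, bcl×1
BbCCLl×BbCcLl grid (8·8=64): BBCCLL=2 BBCCLl=4 BBCCll=2 BBCcLL=2 BBCcLl=4 BBCcll=2 BbCCLL=4 BbCCLl=8 BbCCll=4 BbCcLL=4 BbCcLl=8 BbCcll=4 bbCCLL=2 bbCCLl=4 bbCCll=2 bbCcLL=2 bbCcLl=4 bbCcll=2
bbCcll hits 2/64; gcd=2; 2÷2/64÷2 = 1/32

P(bbCcll) = 1/32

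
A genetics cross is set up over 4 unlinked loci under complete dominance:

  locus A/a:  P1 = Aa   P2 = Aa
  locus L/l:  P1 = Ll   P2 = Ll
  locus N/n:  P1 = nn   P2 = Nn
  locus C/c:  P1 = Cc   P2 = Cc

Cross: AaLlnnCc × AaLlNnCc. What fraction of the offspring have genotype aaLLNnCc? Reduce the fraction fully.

P(aaLLNnCc) = 1/64

AaLlnnCc gametes: ALnC×2, ALnc×2, AlnC×2, Alnc×2, aLnC×2, aLnc×2, alnC×2, alnc×2
AaLlNnCc gametes: ALNC×1, ALNc×1, ALnC×1, ALnc×1, AlNC×1, AlNc×1, AlnC×1, Alnc×1, aLNC×1, aLNc×1, aLnC×1, aLnc×1, alNC×1, alNc×1, alnC×1, alnc×1
AaLlnnCc×AaLlNnCc grid (16·16=256): AALLNnCC=2 AALLNnCc=4 AALLNncc=2 AALLnnCC=2 AALLnnCc=4 AALLnncc=2 AALlNnCC=4 AALlNnCc=8 AALlNncc=4 AALlnnCC=4 AALlnnCc=8 AALlnncc=4 AAllNnCC=2 AAllNnCc=4 AAllNncc=2 AAllnnCC=2 AAllnnCc=4 AAllnncc=2 AaLLNnCC=4 AaLLNnCc=8 AaLLNncc=4 AaLLnnCC=4 AaLLnnCc=8 AaLLnncc=4 AaLlNnCC=8 AaLlNnCc=16 AaLlNncc=8 AaLlnnCC=8 AaLlnnCc=16 AaLlnncc=8 AallNnCC=4 AallNnCc=8 AallNncc=4 AallnnCC=4 AallnnCc=8 Aallnncc=4 aaLLNnCC=2 aaLLNnCc=4 aaLLNncc=2 aaLLnnCC=2 aaLLnnCc=4 aaLLnncc=2 aaLlNnCC=4 aaLlNnCc=8 aaLlNncc=4 aaLlnnCC=4 aaLlnnCc=8 aaLlnncc=4 aallNnCC=2 aallNnCc=4 aallNncc=2 aallnnCC=2 aallnnCc=4 aallnncc=2
aaLLNnCc hits 4/256; gcd=4; 4÷4/256÷4 = 1/64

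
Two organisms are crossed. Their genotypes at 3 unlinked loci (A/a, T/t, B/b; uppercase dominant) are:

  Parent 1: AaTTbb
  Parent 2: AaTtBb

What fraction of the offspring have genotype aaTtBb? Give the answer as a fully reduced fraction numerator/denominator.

P(aaTtBb) = 1/16

AaTTbb gametes: ATb×4, aTb×4
AaTtBb gametes: ATB×1, ATb×1, AtB×1, Atb×1, aTB×1, aTb×1, atB×1, atb×1
AaTTbb×AaTtBb grid (8·8=64): AATTBb=4 AATTbb=4 AATtBb=4 AATtbb=4 AaTTBb=8 AaTTbb=8 AaTtBb=8 AaTtbb=8 aaTTBb=4 aaTTbb=4 aaTtBb=4 aaTtbb=4
aaTtBb hits 4/64; gcd=4; 4÷4/64÷4 = 1/16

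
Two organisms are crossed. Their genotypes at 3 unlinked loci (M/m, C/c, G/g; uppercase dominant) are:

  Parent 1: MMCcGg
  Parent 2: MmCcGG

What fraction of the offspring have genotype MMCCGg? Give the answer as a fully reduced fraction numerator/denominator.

P(MMCCGg) = 1/16

MMCcGg gametes: MCG×2, MCg×2, McG×2, Mcg×2
MmCcGG gametes: MCG×2, McG×2, mCG×2, mcG×2
MMCcGg×MmCcGG grid (8·8=64): MMCCGG=4 MMCCGg=4 MMCcGG=8 MMCcGg=8 MMccGG=4 MMccGg=4 MmCCGG=4 MmCCGg=4 MmCcGG=8 MmCcGg=8 MmccGG=4 MmccGg=4
MMCCGg hits 4/64; gcd=4; 4÷4/64÷4 = 1/16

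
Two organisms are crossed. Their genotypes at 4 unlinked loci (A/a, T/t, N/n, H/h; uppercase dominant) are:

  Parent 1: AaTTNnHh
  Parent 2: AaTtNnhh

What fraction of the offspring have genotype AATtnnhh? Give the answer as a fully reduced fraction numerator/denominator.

P(AATtnnhh) = 1/64

AaTTNnHh gametes: ATNH×2, ATNh×2, ATnH×2, ATnh×2, aTNH×2, aTNh×2, aTnH×2, aTnh×2
AaTtNnhh gametes: ATNh×2, ATnh×2, AtNh×2, Atnh×2, aTNh×2, aTnh×2, atNh×2, atnh×2
AaTTNnHh×AaTtNnhh grid (16·16=256): AATTNNHh=4 AATTNNhh=4 AATTNnHh=8 AATTNnhh=8 AATTnnHh=4 AATTnnhh=4 AATtNNHh=4 AATtNNhh=4 AATtNnHh=8 AATtNnhh=8 AATtnnHh=4 AATtnnhh=4 AaTTNNHh=8 AaTTNNhh=8 AaTTNnHh=16 AaTTNnhh=16 AaTTnnHh=8 AaTTnnhh=8 AaTtNNHh=8 AaTtNNhh=8 AaTtNnHh=16 AaTtNnhh=16 AaTtnnHh=8 AaTtnnhh=8 aaTTNNHh=4 aaTTNNhh=4 aaTTNnHh=8 aaTTNnhh=8 aaTTnnHh=4 aaTTnnhh=4 aaTtNNHh=4 aaTtNNhh=4 aaTtNnHh=8 aaTtNnhh=8 aaTtnnHh=4 aaTtnnhh=4
AATtnnhh hits 4/256; gcd=4; 4÷4/256÷4 = 1/64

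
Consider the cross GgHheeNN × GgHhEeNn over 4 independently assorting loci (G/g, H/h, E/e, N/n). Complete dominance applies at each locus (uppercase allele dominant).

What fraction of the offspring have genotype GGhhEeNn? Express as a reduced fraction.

GgHheeNN gametes: GHeN×4, GheN×4, gHeN×4, gheN×4
GgHhEeNn gametes: GHEN×1, GHEn×1, GHeN×1, GHen×1, GhEN×1, GhEn×1, GheN×1, Ghen×1, gHEN×1, gHEn×1, gHeN×1, gHen×1, ghEN×1, ghEn×1, gheN×1, ghen×1
GgHheeNN×GgHhEeNn grid (16·16=256): GGHHEeNN=4 GGHHEeNn=4 GGHHeeNN=4 GGHHeeNn=4 GGHhEeNN=8 GGHhEeNn=8 GGHheeNN=8 GGHheeNn=8 GGhhEeNN=4 GGhhEeNn=4 GGhheeNN=4 GGhheeNn=4 GgHHEeNN=8 GgHHEeNn=8 GgHHeeNN=8 GgHHeeNn=8 GgHhEeNN=16 GgHhEeNn=16 GgHheeNN=16 GgHheeNn=16 GghhEeNN=8 GghhEeNn=8 GghheeNN=8 GghheeNn=8 ggHHEeNN=4 ggHHEeNn=4 ggHHeeNN=4 ggHHeeNn=4 ggHhEeNN=8 ggHhEeNn=8 ggHheeNN=8 ggHheeNn=8 gghhEeNN=4 gghhEeNn=4 gghheeNN=4 gghheeNn=4
GGhhEeNn hits 4/256; gcd=4; 4÷4/256÷4 = 1/64

P(GGhhEeNn) = 1/64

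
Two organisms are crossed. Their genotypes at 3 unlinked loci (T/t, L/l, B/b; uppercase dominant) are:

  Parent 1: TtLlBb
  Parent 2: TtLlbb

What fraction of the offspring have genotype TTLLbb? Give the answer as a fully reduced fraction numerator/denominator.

P(TTLLbb) = 1/32

TtLlBb gametes: TLB×1, TLb×1, TlB×1, Tlb×1, tLB×1, tLb×1, tlB×1, tlb×1
TtLlbb gametes: TLb×2, Tlb×2, tLb×2, tlb×2
TtLlBb×TtLlbb grid (8·8=64): TTLLBb=2 TTLLbb=2 TTLlBb=4 TTLlbb=4 TTllBb=2 TTllbb=2 TtLLBb=4 TtLLbb=4 TtLlBb=8 TtLlbb=8 TtllBb=4 Ttllbb=4 ttLLBb=2 ttLLbb=2 ttLlBb=4 ttLlbb=4 ttllBb=2 ttllbb=2
TTLLbb hits 2/64; gcd=2; 2÷2/64÷2 = 1/32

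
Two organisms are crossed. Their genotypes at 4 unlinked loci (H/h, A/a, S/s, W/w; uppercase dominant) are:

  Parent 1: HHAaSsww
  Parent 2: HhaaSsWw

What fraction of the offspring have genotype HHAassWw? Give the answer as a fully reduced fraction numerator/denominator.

P(HHAassWw) = 1/32

HHAaSsww gametes: HASw×4, HAsw×4, HaSw×4, Hasw×4
HhaaSsWw gametes: HaSW×2, HaSw×2, HasW×2, Hasw×2, haSW×2, haSw×2, hasW×2, hasw×2
HHAaSsww×HhaaSsWw grid (16·16=256): HHAaSSWw=8 HHAaSSww=8 HHAaSsWw=16 HHAaSsww=16 HHAassWw=8 HHAassww=8 HHaaSSWw=8 HHaaSSww=8 HHaaSsWw=16 HHaaSsww=16 HHaassWw=8 HHaassww=8 HhAaSSWw=8 HhAaSSww=8 HhAaSsWw=16 HhAaSsww=16 HhAassWw=8 HhAassww=8 HhaaSSWw=8 HhaaSSww=8 HhaaSsWw=16 HhaaSsww=16 HhaassWw=8 Hhaassww=8
HHAassWw hits 8/256; gcd=8; 8÷8/256÷8 = 1/32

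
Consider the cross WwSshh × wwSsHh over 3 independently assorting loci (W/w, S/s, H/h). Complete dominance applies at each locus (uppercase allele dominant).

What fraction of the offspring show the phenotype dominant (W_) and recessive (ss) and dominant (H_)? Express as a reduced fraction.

WwSshh gametes: WSh×2, Wsh×2, wSh×2, wsh×2
wwSsHh gametes: wSH×2, wSh×2, wsH×2, wsh×2
WwSshh×wwSsHh grid (8·8=64): WwSSHh=4 WwSShh=4 WwSsHh=8 WwSshh=8 WwssHh=4 Wwsshh=4 wwSSHh=4 wwSShh=4 wwSsHh=8 wwSshh=8 wwssHh=4 wwsshh=4
W_ ss H_ hits 4/64; gcd=4; 4÷4/64÷4 = 1/16

P(W_ ss H_) = 1/16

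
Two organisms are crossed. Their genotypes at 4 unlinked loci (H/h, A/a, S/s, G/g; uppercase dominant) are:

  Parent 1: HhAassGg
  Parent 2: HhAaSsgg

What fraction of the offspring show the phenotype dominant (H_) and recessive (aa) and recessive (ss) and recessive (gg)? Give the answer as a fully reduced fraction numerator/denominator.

HhAassGg gametes: HAsG×2, HAsg×2, HasG×2, Hasg×2, hAsG×2, hAsg×2, hasG×2, hasg×2
HhAaSsgg gametes: HASg×2, HAsg×2, HaSg×2, Hasg×2, hASg×2, hAsg×2, haSg×2, hasg×2
HhAassGg×HhAaSsgg grid (16·16=256): HHAASsGg=4 HHAASsgg=4 HHAAssGg=4 HHAAssgg=4 HHAaSsGg=8 HHAaSsgg=8 HHAassGg=8 HHAassgg=8 HHaaSsGg=4 HHaaSsgg=4 HHaassGg=4 HHaassgg=4 HhAASsGg=8 HhAASsgg=8 HhAAssGg=8 HhAAssgg=8 HhAaSsGg=16 HhAaSsgg=16 HhAassGg=16 HhAassgg=16 HhaaSsGg=8 HhaaSsgg=8 HhaassGg=8 Hhaassgg=8 hhAASsGg=4 hhAASsgg=4 hhAAssGg=4 hhAAssgg=4 hhAaSsGg=8 hhAaSsgg=8 hhAassGg=8 hhAassgg=8 hhaaSsGg=4 hhaaSsgg=4 hhaassGg=4 hhaassgg=4
H_ aa ss gg hits 12/256; gcd=4; 12÷4/256÷4 = 3/64

P(H_ aa ss gg) = 3/64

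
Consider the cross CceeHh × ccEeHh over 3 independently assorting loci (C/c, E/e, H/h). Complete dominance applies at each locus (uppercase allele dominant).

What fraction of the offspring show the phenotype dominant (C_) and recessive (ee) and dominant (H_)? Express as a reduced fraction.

P(C_ ee H_) = 3/16

CceeHh gametes: CeH×2, Ceh×2, ceH×2, ceh×2
ccEeHh gametes: cEH×2, cEh×2, ceH×2, ceh×2
CceeHh×ccEeHh grid (8·8=64): CcEeHH=4 CcEeHh=8 CcEehh=4 CceeHH=4 CceeHh=8 Cceehh=4 ccEeHH=4 ccEeHh=8 ccEehh=4 cceeHH=4 cceeHh=8 cceehh=4
C_ ee H_ hits 12/64; gcd=4; 12÷4/64÷4 = 3/16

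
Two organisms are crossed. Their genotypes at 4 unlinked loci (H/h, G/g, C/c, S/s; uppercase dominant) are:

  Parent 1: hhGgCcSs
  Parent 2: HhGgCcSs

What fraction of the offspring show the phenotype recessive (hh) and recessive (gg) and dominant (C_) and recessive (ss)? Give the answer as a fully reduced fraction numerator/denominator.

P(hh gg C_ ss) = 3/128

hhGgCcSs gametes: hGCS×2, hGCs×2, hGcS×2, hGcs×2, hgCS×2, hgCs×2, hgcS×2, hgcs×2
HhGgCcSs gametes: HGCS×1, HGCs×1, HGcS×1, HGcs×1, HgCS×1, HgCs×1, HgcS×1, Hgcs×1, hGCS×1, hGCs×1, hGcS×1, hGcs×1, hgCS×1, hgCs×1, hgcS×1, hgcs×1
hhGgCcSs×HhGgCcSs grid (16·16=256): HhGGCCSS=2 HhGGCCSs=4 HhGGCCss=2 HhGGCcSS=4 HhGGCcSs=8 HhGGCcss=4 HhGGccSS=2 HhGGccSs=4 HhGGccss=2 HhGgCCSS=4 HhGgCCSs=8 HhGgCCss=4 HhGgCcSS=8 HhGgCcSs=16 HhGgCcss=8 HhGgccSS=4 HhGgccSs=8 HhGgccss=4 HhggCCSS=2 HhggCCSs=4 HhggCCss=2 HhggCcSS=4 HhggCcSs=8 HhggCcss=4 HhggccSS=2 HhggccSs=4 Hhggccss=2 hhGGCCSS=2 hhGGCCSs=4 hhGGCCss=2 hhGGCcSS=4 hhGGCcSs=8 hhGGCcss=4 hhGGccSS=2 hhGGccSs=4 hhGGccss=2 hhGgCCSS=4 hhGgCCSs=8 hhGgCCss=4 hhGgCcSS=8 hhGgCcSs=16 hhGgCcss=8 hhGgccSS=4 hhGgccSs=8 hhGgccss=4 hhggCCSS=2 hhggCCSs=4 hhggCCss=2 hhggCcSS=4 hhggCcSs=8 hhggCcss=4 hhggccSS=2 hhggccSs=4 hhggccss=2
hh gg C_ ss hits 6/256; gcd=2; 6÷2/256÷2 = 3/128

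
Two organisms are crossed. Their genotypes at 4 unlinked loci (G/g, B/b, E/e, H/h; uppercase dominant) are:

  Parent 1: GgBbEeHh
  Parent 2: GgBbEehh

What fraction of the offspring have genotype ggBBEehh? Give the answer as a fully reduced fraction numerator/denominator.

GgBbEeHh gametes: GBEH×1, GBEh×1, GBeH×1, GBeh×1, GbEH×1, GbEh×1, GbeH×1, Gbeh×1, gBEH×1, gBEh×1, gBeH×1, gBeh×1, gbEH×1, gbEh×1, gbeH×1, gbeh×1
GgBbEehh gametes: GBEh×2, GBeh×2, GbEh×2, Gbeh×2, gBEh×2, gBeh×2, gbEh×2, gbeh×2
GgBbEeHh×GgBbEehh grid (16·16=256): GGBBEEHh=2 GGBBEEhh=2 GGBBEeHh=4 GGBBEehh=4 GGBBeeHh=2 GGBBeehh=2 GGBbEEHh=4 GGBbEEhh=4 GGBbEeHh=8 GGBbEehh=8 GGBbeeHh=4 GGBbeehh=4 GGbbEEHh=2 GGbbEEhh=2 GGbbEeHh=4 GGbbEehh=4 GGbbeeHh=2 GGbbeehh=2 GgBBEEHh=4 GgBBEEhh=4 GgBBEeHh=8 GgBBEehh=8 GgBBeeHh=4 GgBBeehh=4 GgBbEEHh=8 GgBbEEhh=8 GgBbEeHh=16 GgBbEehh=16 GgBbeeHh=8 GgBbeehh=8 GgbbEEHh=4 GgbbEEhh=4 GgbbEeHh=8 GgbbEehh=8 GgbbeeHh=4 Ggbbeehh=4 ggBBEEHh=2 ggBBEEhh=2 ggBBEeHh=4 ggBBEehh=4 ggBBeeHh=2 ggBBeehh=2 ggBbEEHh=4 ggBbEEhh=4 ggBbEeHh=8 ggBbEehh=8 ggBbeeHh=4 ggBbeehh=4 ggbbEEHh=2 ggbbEEhh=2 ggbbEeHh=4 ggbbEehh=4 ggbbeeHh=2 ggbbeehh=2
ggBBEehh hits 4/256; gcd=4; 4÷4/256÷4 = 1/64

P(ggBBEehh) = 1/64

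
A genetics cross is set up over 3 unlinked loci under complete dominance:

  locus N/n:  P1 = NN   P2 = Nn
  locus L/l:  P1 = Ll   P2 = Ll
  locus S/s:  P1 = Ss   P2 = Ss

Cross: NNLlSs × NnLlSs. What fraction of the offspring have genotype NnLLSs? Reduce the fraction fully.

P(NnLLSs) = 1/16

NNLlSs gametes: NLS×2, NLs×2, NlS×2, Nls×2
NnLlSs gametes: NLS×1, NLs×1, NlS×1, Nls×1, nLS×1, nLs×1, nlS×1, nls×1
NNLlSs×NnLlSs grid (8·8=64): NNLLSS=2 NNLLSs=4 NNLLss=2 NNLlSS=4 NNLlSs=8 NNLlss=4 NNllSS=2 NNllSs=4 NNllss=2 NnLLSS=2 NnLLSs=4 NnLLss=2 NnLlSS=4 NnLlSs=8 NnLlss=4 NnllSS=2 NnllSs=4 Nnllss=2
NnLLSs hits 4/64; gcd=4; 4÷4/64÷4 = 1/16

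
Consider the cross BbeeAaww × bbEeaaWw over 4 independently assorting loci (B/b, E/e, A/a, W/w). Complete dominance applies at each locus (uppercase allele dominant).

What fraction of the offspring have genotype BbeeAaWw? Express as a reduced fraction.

P(BbeeAaWw) = 1/16

BbeeAaww gametes: BeAw×4, Beaw×4, beAw×4, beaw×4
bbEeaaWw gametes: bEaW×4, bEaw×4, beaW×4, beaw×4
BbeeAaww×bbEeaaWw grid (16·16=256): BbEeAaWw=16 BbEeAaww=16 BbEeaaWw=16 BbEeaaww=16 BbeeAaWw=16 BbeeAaww=16 BbeeaaWw=16 Bbeeaaww=16 bbEeAaWw=16 bbEeAaww=16 bbEeaaWw=16 bbEeaaww=16 bbeeAaWw=16 bbeeAaww=16 bbeeaaWw=16 bbeeaaww=16
BbeeAaWw hits 16/256; gcd=16; 16÷16/256÷16 = 1/16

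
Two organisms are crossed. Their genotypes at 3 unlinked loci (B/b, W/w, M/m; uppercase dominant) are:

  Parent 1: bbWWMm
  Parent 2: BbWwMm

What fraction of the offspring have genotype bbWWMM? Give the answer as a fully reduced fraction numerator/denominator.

bbWWMm gametes: bWM×4, bWm×4
BbWwMm gametes: BWM×1, BWm×1, BwM×1, Bwm×1, bWM×1, bWm×1, bwM×1, bwm×1
bbWWMm×BbWwMm grid (8·8=64): BbWWMM=4 BbWWMm=8 BbWWmm=4 BbWwMM=4 BbWwMm=8 BbWwmm=4 bbWWMM=4 bbWWMm=8 bbWWmm=4 bbWwMM=4 bbWwMm=8 bbWwmm=4
bbWWMM hits 4/64; gcd=4; 4÷4/64÷4 = 1/16

P(bbWWMM) = 1/16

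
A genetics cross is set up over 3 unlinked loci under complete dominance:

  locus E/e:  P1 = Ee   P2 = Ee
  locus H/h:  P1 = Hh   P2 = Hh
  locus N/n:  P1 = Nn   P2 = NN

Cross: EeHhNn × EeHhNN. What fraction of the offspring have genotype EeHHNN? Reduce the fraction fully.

P(EeHHNN) = 1/16

EeHhNn gametes: EHN×1, EHn×1, EhN×1, Ehn×1, eHN×1, eHn×1, ehN×1, ehn×1
EeHhNN gametes: EHN×2, EhN×2, eHN×2, ehN×2
EeHhNn×EeHhNN grid (8·8=64): EEHHNN=2 EEHHNn=2 EEHhNN=4 EEHhNn=4 EEhhNN=2 EEhhNn=2 EeHHNN=4 EeHHNn=4 EeHhNN=8 EeHhNn=8 EehhNN=4 EehhNn=4 eeHHNN=2 eeHHNn=2 eeHhNN=4 eeHhNn=4 eehhNN=2 eehhNn=2
EeHHNN hits 4/64; gcd=4; 4÷4/64÷4 = 1/16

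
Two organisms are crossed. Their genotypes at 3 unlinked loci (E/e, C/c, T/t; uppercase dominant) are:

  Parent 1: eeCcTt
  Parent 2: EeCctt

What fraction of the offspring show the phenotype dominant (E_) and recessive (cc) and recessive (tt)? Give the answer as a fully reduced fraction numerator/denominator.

eeCcTt gametes: eCT×2, eCt×2, ecT×2, ect×2
EeCctt gametes: ECt×2, Ect×2, eCt×2, ect×2
eeCcTt×EeCctt grid (8·8=64): EeCCTt=4 EeCCtt=4 EeCcTt=8 EeCctt=8 EeccTt=4 Eecctt=4 eeCCTt=4 eeCCtt=4 eeCcTt=8 eeCctt=8 eeccTt=4 eecctt=4
E_ cc tt hits 4/64; gcd=4; 4÷4/64÷4 = 1/16

P(E_ cc tt) = 1/16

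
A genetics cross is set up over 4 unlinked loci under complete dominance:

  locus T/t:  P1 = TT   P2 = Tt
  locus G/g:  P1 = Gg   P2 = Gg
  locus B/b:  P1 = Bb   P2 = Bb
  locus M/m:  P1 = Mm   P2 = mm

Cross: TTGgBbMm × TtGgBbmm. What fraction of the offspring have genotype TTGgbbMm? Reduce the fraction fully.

P(TTGgbbMm) = 1/32

TTGgBbMm gametes: TGBM×2, TGBm×2, TGbM×2, TGbm×2, TgBM×2, TgBm×2, TgbM×2, Tgbm×2
TtGgBbmm gametes: TGBm×2, TGbm×2, TgBm×2, Tgbm×2, tGBm×2, tGbm×2, tgBm×2, tgbm×2
TTGgBbMm×TtGgBbmm grid (16·16=256): TTGGBBMm=4 TTGGBBmm=4 TTGGBbMm=8 TTGGBbmm=8 TTGGbbMm=4 TTGGbbmm=4 TTGgBBMm=8 TTGgBBmm=8 TTGgBbMm=16 TTGgBbmm=16 TTGgbbMm=8 TTGgbbmm=8 TTggBBMm=4 TTggBBmm=4 TTggBbMm=8 TTggBbmm=8 TTggbbMm=4 TTggbbmm=4 TtGGBBMm=4 TtGGBBmm=4 TtGGBbMm=8 TtGGBbmm=8 TtGGbbMm=4 TtGGbbmm=4 TtGgBBMm=8 TtGgBBmm=8 TtGgBbMm=16 TtGgBbmm=16 TtGgbbMm=8 TtGgbbmm=8 TtggBBMm=4 TtggBBmm=4 TtggBbMm=8 TtggBbmm=8 TtggbbMm=4 Ttggbbmm=4
TTGgbbMm hits 8/256; gcd=8; 8÷8/256÷8 = 1/32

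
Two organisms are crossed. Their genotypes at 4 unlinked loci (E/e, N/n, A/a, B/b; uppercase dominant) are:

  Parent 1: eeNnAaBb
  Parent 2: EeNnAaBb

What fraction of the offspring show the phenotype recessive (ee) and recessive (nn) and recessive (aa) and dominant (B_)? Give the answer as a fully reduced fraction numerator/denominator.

P(ee nn aa B_) = 3/128

eeNnAaBb gametes: eNAB×2, eNAb×2, eNaB×2, eNab×2, enAB×2, enAb×2, enaB×2, enab×2
EeNnAaBb gametes: ENAB×1, ENAb×1, ENaB×1, ENab×1, EnAB×1, EnAb×1, EnaB×1, Enab×1, eNAB×1, eNAb×1, eNaB×1, eNab×1, enAB×1, enAb×1, enaB×1, enab×1
eeNnAaBb×EeNnAaBb grid (16·16=256): EeNNAABB=2 EeNNAABb=4 EeNNAAbb=2 EeNNAaBB=4 EeNNAaBb=8 EeNNAabb=4 EeNNaaBB=2 EeNNaaBb=4 EeNNaabb=2 EeNnAABB=4 EeNnAABb=8 EeNnAAbb=4 EeNnAaBB=8 EeNnAaBb=16 EeNnAabb=8 EeNnaaBB=4 EeNnaaBb=8 EeNnaabb=4 EennAABB=2 EennAABb=4 EennAAbb=2 EennAaBB=4 EennAaBb=8 EennAabb=4 EennaaBB=2 EennaaBb=4 Eennaabb=2 eeNNAABB=2 eeNNAABb=4 eeNNAAbb=2 eeNNAaBB=4 eeNNAaBb=8 eeNNAabb=4 eeNNaaBB=2 eeNNaaBb=4 eeNNaabb=2 eeNnAABB=4 eeNnAABb=8 eeNnAAbb=4 eeNnAaBB=8 eeNnAaBb=16 eeNnAabb=8 eeNnaaBB=4 eeNnaaBb=8 eeNnaabb=4 eennAABB=2 eennAABb=4 eennAAbb=2 eennAaBB=4 eennAaBb=8 eennAabb=4 eennaaBB=2 eennaaBb=4 eennaabb=2
ee nn aa B_ hits 6/256; gcd=2; 6÷2/256÷2 = 3/128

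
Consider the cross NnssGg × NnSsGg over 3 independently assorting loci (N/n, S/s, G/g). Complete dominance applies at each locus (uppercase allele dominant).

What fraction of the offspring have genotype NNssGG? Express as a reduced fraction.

NnssGg gametes: NsG×2, Nsg×2, nsG×2, nsg×2
NnSsGg gametes: NSG×1, NSg×1, NsG×1, Nsg×1, nSG×1, nSg×1, nsG×1, nsg×1
NnssGg×NnSsGg grid (8·8=64): NNSsGG=2 NNSsGg=4 NNSsgg=2 NNssGG=2 NNssGg=4 NNssgg=2 NnSsGG=4 NnSsGg=8 NnSsgg=4 NnssGG=4 NnssGg=8 Nnssgg=4 nnSsGG=2 nnSsGg=4 nnSsgg=2 nnssGG=2 nnssGg=4 nnssgg=2
NNssGG hits 2/64; gcd=2; 2÷2/64÷2 = 1/32

P(NNssGG) = 1/32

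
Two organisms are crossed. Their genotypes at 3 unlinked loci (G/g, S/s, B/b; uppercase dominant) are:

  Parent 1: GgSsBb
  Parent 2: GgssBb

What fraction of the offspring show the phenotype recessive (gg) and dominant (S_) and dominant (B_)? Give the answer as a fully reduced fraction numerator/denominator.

GgSsBb gametes: GSB×1, GSb×1, GsB×1, Gsb×1, gSB×1, gSb×1, gsB×1, gsb×1
GgssBb gametes: GsB×2, Gsb×2, gsB×2, gsb×2
GgSsBb×GgssBb grid (8·8=64): GGSsBB=2 GGSsBb=4 GGSsbb=2 GGssBB=2 GGssBb=4 GGssbb=2 GgSsBB=4 GgSsBb=8 GgSsbb=4 GgssBB=4 GgssBb=8 Ggssbb=4 ggSsBB=2 ggSsBb=4 ggSsbb=2 ggssBB=2 ggssBb=4 ggssbb=2
gg S_ B_ hits 6/64; gcd=2; 6÷2/64÷2 = 3/32

P(gg S_ B_) = 3/32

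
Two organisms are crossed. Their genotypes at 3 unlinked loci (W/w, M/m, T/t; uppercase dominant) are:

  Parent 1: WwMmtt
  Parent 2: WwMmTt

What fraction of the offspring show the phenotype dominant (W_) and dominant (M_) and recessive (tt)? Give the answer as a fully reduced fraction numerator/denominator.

P(W_ M_ tt) = 9/32

WwMmtt gametes: WMt×2, Wmt×2, wMt×2, wmt×2
WwMmTt gametes: WMT×1, WMt×1, WmT×1, Wmt×1, wMT×1, wMt×1, wmT×1, wmt×1
WwMmtt×WwMmTt grid (8·8=64): WWMMTt=2 WWMMtt=2 WWMmTt=4 WWMmtt=4 WWmmTt=2 WWmmtt=2 WwMMTt=4 WwMMtt=4 WwMmTt=8 WwMmtt=8 WwmmTt=4 Wwmmtt=4 wwMMTt=2 wwMMtt=2 wwMmTt=4 wwMmtt=4 wwmmTt=2 wwmmtt=2
W_ M_ tt hits 18/64; gcd=2; 18÷2/64÷2 = 9/32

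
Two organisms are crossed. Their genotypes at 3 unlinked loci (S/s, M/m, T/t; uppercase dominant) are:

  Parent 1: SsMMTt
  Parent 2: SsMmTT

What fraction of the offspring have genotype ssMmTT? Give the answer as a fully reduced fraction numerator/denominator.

P(ssMmTT) = 1/16

SsMMTt gametes: SMT×2, SMt×2, sMT×2, sMt×2
SsMmTT gametes: SMT×2, SmT×2, sMT×2, smT×2
SsMMTt×SsMmTT grid (8·8=64): SSMMTT=4 SSMMTt=4 SSMmTT=4 SSMmTt=4 SsMMTT=8 SsMMTt=8 SsMmTT=8 SsMmTt=8 ssMMTT=4 ssMMTt=4 ssMmTT=4 ssMmTt=4
ssMmTT hits 4/64; gcd=4; 4÷4/64÷4 = 1/16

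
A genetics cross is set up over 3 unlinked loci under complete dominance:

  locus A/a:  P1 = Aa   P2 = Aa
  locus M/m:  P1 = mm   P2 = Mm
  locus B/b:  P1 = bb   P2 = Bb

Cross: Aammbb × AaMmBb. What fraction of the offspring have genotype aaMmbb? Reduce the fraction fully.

P(aaMmbb) = 1/16

Aammbb gametes: Amb×4, amb×4
AaMmBb gametes: AMB×1, AMb×1, AmB×1, Amb×1, aMB×1, aMb×1, amB×1, amb×1
Aammbb×AaMmBb grid (8·8=64): AAMmBb=4 AAMmbb=4 AAmmBb=4 AAmmbb=4 AaMmBb=8 AaMmbb=8 AammBb=8 Aammbb=8 aaMmBb=4 aaMmbb=4 aammBb=4 aammbb=4
aaMmbb hits 4/64; gcd=4; 4÷4/64÷4 = 1/16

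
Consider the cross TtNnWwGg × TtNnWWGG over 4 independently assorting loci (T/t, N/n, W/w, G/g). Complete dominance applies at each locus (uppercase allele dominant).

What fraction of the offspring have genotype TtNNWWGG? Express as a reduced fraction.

TtNnWwGg gametes: TNWG×1, TNWg×1, TNwG×1, TNwg×1, TnWG×1, TnWg×1, TnwG×1, Tnwg×1, tNWG×1, tNWg×1, tNwG×1, tNwg×1, tnWG×1, tnWg×1, tnwG×1, tnwg×1
TtNnWWGG gametes: TNWG×4, TnWG×4, tNWG×4, tnWG×4
TtNnWwGg×TtNnWWGG grid (16·16=256): TTNNWWGG=4 TTNNWWGg=4 TTNNWwGG=4 TTNNWwGg=4 TTNnWWGG=8 TTNnWWGg=8 TTNnWwGG=8 TTNnWwGg=8 TTnnWWGG=4 TTnnWWGg=4 TTnnWwGG=4 TTnnWwGg=4 TtNNWWGG=8 TtNNWWGg=8 TtNNWwGG=8 TtNNWwGg=8 TtNnWWGG=16 TtNnWWGg=16 TtNnWwGG=16 TtNnWwGg=16 TtnnWWGG=8 TtnnWWGg=8 TtnnWwGG=8 TtnnWwGg=8 ttNNWWGG=4 ttNNWWGg=4 ttNNWwGG=4 ttNNWwGg=4 ttNnWWGG=8 ttNnWWGg=8 ttNnWwGG=8 ttNnWwGg=8 ttnnWWGG=4 ttnnWWGg=4 ttnnWwGG=4 ttnnWwGg=4
TtNNWWGG hits 8/256; gcd=8; 8÷8/256÷8 = 1/32

P(TtNNWWGG) = 1/32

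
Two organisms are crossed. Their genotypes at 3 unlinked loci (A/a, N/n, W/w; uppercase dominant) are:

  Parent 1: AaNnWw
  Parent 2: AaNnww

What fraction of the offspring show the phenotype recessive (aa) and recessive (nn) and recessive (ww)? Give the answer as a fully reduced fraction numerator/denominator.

AaNnWw gametes: ANW×1, ANw×1, AnW×1, Anw×1, aNW×1, aNw×1, anW×1, anw×1
AaNnww gametes: ANw×2, Anw×2, aNw×2, anw×2
AaNnWw×AaNnww grid (8·8=64): AANNWw=2 AANNww=2 AANnWw=4 AANnww=4 AAnnWw=2 AAnnww=2 AaNNWw=4 AaNNww=4 AaNnWw=8 AaNnww=8 AannWw=4 Aannww=4 aaNNWw=2 aaNNww=2 aaNnWw=4 aaNnww=4 aannWw=2 aannww=2
aa nn ww hits 2/64; gcd=2; 2÷2/64÷2 = 1/32

P(aa nn ww) = 1/32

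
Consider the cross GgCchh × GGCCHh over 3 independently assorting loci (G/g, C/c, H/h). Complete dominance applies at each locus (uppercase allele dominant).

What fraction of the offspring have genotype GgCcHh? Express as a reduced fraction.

GgCchh gametes: GCh×2, Gch×2, gCh×2, gch×2
GGCCHh gametes: GCH×4, GCh×4
GgCchh×GGCCHh grid (8·8=64): GGCCHh=8 GGCChh=8 GGCcHh=8 GGCchh=8 GgCCHh=8 GgCChh=8 GgCcHh=8 GgCchh=8
GgCcHh hits 8/64; gcd=8; 8÷8/64÷8 = 1/8

P(GgCcHh) = 1/8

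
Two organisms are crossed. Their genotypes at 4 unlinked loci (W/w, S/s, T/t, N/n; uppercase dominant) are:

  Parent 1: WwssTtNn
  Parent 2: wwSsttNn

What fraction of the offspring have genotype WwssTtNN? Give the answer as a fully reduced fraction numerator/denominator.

P(WwssTtNN) = 1/32

WwssTtNn gametes: WsTN×2, WsTn×2, WstN×2, Wstn×2, wsTN×2, wsTn×2, wstN×2, wstn×2
wwSsttNn gametes: wStN×4, wStn×4, wstN×4, wstn×4
WwssTtNn×wwSsttNn grid (16·16=256): WwSsTtNN=8 WwSsTtNn=16 WwSsTtnn=8 WwSsttNN=8 WwSsttNn=16 WwSsttnn=8 WwssTtNN=8 WwssTtNn=16 WwssTtnn=8 WwssttNN=8 WwssttNn=16 Wwssttnn=8 wwSsTtNN=8 wwSsTtNn=16 wwSsTtnn=8 wwSsttNN=8 wwSsttNn=16 wwSsttnn=8 wwssTtNN=8 wwssTtNn=16 wwssTtnn=8 wwssttNN=8 wwssttNn=16 wwssttnn=8
WwssTtNN hits 8/256; gcd=8; 8÷8/256÷8 = 1/32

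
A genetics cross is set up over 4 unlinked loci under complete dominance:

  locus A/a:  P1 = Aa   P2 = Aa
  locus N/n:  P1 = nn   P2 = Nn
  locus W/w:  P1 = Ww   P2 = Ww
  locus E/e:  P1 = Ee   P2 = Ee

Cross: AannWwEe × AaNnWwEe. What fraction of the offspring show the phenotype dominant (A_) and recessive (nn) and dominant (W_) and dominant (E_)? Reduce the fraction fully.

P(A_ nn W_ E_) = 27/128

AannWwEe gametes: AnWE×2, AnWe×2, AnwE×2, Anwe×2, anWE×2, anWe×2, anwE×2, anwe×2
AaNnWwEe gametes: ANWE×1, ANWe×1, ANwE×1, ANwe×1, AnWE×1, AnWe×1, AnwE×1, Anwe×1, aNWE×1, aNWe×1, aNwE×1, aNwe×1, anWE×1, anWe×1, anwE×1, anwe×1
AannWwEe×AaNnWwEe grid (16·16=256): AANnWWEE=2 AANnWWEe=4 AANnWWee=2 AANnWwEE=4 AANnWwEe=8 AANnWwee=4 AANnwwEE=2 AANnwwEe=4 AANnwwee=2 AAnnWWEE=2 AAnnWWEe=4 AAnnWWee=2 AAnnWwEE=4 AAnnWwEe=8 AAnnWwee=4 AAnnwwEE=2 AAnnwwEe=4 AAnnwwee=2 AaNnWWEE=4 AaNnWWEe=8 AaNnWWee=4 AaNnWwEE=8 AaNnWwEe=16 AaNnWwee=8 AaNnwwEE=4 AaNnwwEe=8 AaNnwwee=4 AannWWEE=4 AannWWEe=8 AannWWee=4 AannWwEE=8 AannWwEe=16 AannWwee=8 AannwwEE=4 AannwwEe=8 Aannwwee=4 aaNnWWEE=2 aaNnWWEe=4 aaNnWWee=2 aaNnWwEE=4 aaNnWwEe=8 aaNnWwee=4 aaNnwwEE=2 aaNnwwEe=4 aaNnwwee=2 aannWWEE=2 aannWWEe=4 aannWWee=2 aannWwEE=4 aannWwEe=8 aannWwee=4 aannwwEE=2 aannwwEe=4 aannwwee=2
A_ nn W_ E_ hits 54/256; gcd=2; 54÷2/256÷2 = 27/128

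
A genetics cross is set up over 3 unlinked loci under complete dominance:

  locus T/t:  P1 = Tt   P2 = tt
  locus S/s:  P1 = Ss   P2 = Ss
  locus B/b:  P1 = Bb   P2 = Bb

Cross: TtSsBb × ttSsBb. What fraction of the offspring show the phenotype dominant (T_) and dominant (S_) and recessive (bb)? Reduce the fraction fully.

P(T_ S_ bb) = 3/32

TtSsBb gametes: TSB×1, TSb×1, TsB×1, Tsb×1, tSB×1, tSb×1, tsB×1, tsb×1
ttSsBb gametes: tSB×2, tSb×2, tsB×2, tsb×2
TtSsBb×ttSsBb grid (8·8=64): TtSSBB=2 TtSSBb=4 TtSSbb=2 TtSsBB=4 TtSsBb=8 TtSsbb=4 TtssBB=2 TtssBb=4 Ttssbb=2 ttSSBB=2 ttSSBb=4 ttSSbb=2 ttSsBB=4 ttSsBb=8 ttSsbb=4 ttssBB=2 ttssBb=4 ttssbb=2
T_ S_ bb hits 6/64; gcd=2; 6÷2/64÷2 = 3/32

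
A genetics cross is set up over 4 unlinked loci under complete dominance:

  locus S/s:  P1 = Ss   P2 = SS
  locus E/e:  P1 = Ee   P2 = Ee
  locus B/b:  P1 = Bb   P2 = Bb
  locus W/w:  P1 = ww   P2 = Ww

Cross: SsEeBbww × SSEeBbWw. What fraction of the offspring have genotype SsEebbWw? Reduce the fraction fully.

SsEeBbww gametes: SEBw×2, SEbw×2, SeBw×2, Sebw×2, sEBw×2, sEbw×2, seBw×2, sebw×2
SSEeBbWw gametes: SEBW×2, SEBw×2, SEbW×2, SEbw×2, SeBW×2, SeBw×2, SebW×2, Sebw×2
SsEeBbww×SSEeBbWw grid (16·16=256): SSEEBBWw=4 SSEEBBww=4 SSEEBbWw=8 SSEEBbww=8 SSEEbbWw=4 SSEEbbww=4 SSEeBBWw=8 SSEeBBww=8 SSEeBbWw=16 SSEeBbww=16 SSEebbWw=8 SSEebbww=8 SSeeBBWw=4 SSeeBBww=4 SSeeBbWw=8 SSeeBbww=8 SSeebbWw=4 SSeebbww=4 SsEEBBWw=4 SsEEBBww=4 SsEEBbWw=8 SsEEBbww=8 SsEEbbWw=4 SsEEbbww=4 SsEeBBWw=8 SsEeBBww=8 SsEeBbWw=16 SsEeBbww=16 SsEebbWw=8 SsEebbww=8 SseeBBWw=4 SseeBBww=4 SseeBbWw=8 SseeBbww=8 SseebbWw=4 Sseebbww=4
SsEebbWw hits 8/256; gcd=8; 8÷8/256÷8 = 1/32

P(SsEebbWw) = 1/32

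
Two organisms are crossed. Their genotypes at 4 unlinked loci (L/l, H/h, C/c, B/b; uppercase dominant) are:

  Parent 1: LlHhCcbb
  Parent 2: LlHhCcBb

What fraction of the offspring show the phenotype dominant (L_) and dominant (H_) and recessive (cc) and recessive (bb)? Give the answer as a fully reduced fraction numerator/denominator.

LlHhCcbb gametes: LHCb×2, LHcb×2, LhCb×2, Lhcb×2, lHCb×2, lHcb×2, lhCb×2, lhcb×2
LlHhCcBb gametes: LHCB×1, LHCb×1, LHcB×1, LHcb×1, LhCB×1, LhCb×1, LhcB×1, Lhcb×1, lHCB×1, lHCb×1, lHcB×1, lHcb×1, lhCB×1, lhCb×1, lhcB×1, lhcb×1
LlHhCcbb×LlHhCcBb grid (16·16=256): LLHHCCBb=2 LLHHCCbb=2 LLHHCcBb=4 LLHHCcbb=4 LLHHccBb=2 LLHHccbb=2 LLHhCCBb=4 LLHhCCbb=4 LLHhCcBb=8 LLHhCcbb=8 LLHhccBb=4 LLHhccbb=4 LLhhCCBb=2 LLhhCCbb=2 LLhhCcBb=4 LLhhCcbb=4 LLhhccBb=2 LLhhccbb=2 LlHHCCBb=4 LlHHCCbb=4 LlHHCcBb=8 LlHHCcbb=8 LlHHccBb=4 LlHHccbb=4 LlHhCCBb=8 LlHhCCbb=8 LlHhCcBb=16 LlHhCcbb=16 LlHhccBb=8 LlHhccbb=8 LlhhCCBb=4 LlhhCCbb=4 LlhhCcBb=8 LlhhCcbb=8 LlhhccBb=4 Llhhccbb=4 llHHCCBb=2 llHHCCbb=2 llHHCcBb=4 llHHCcbb=4 llHHccBb=2 llHHccbb=2 llHhCCBb=4 llHhCCbb=4 llHhCcBb=8 llHhCcbb=8 llHhccBb=4 llHhccbb=4 llhhCCBb=2 llhhCCbb=2 llhhCcBb=4 llhhCcbb=4 llhhccBb=2 llhhccbb=2
L_ H_ cc bb hits 18/256; gcd=2; 18÷2/256÷2 = 9/128

P(L_ H_ cc bb) = 9/128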